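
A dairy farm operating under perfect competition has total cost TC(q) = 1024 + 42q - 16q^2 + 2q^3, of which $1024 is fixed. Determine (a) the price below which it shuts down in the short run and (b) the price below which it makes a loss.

Shutdown price = $10; break-even price = $170

AVC = 42 - 16q + 2q^2; minimized at q = 4, giving min AVC = $10. That is the shutdown price.
ATC = 1024/q + 42 - 16q + 2q^2. Setting dATC/dq = −1024/q^2 − 16 + 4q = 0 gives q = 8 (since 4·8^3 − 16·8^2 = 1024).
min ATC = 1024/8 + 42 − 16·8 + 2·8^2 = $170. That is the break-even price.
For $10 ≤ P < $170 the firm produces at a loss; below $10 it shuts down.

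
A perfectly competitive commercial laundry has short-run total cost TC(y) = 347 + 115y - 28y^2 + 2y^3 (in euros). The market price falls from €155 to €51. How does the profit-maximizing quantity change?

AVC = 115 - 28y + 2y^2, minimized at y = 7 where min AVC = €17. MC = 115 - 56y + 6y^2.
At P = €155 ≥ min AVC, set P = MC on the rising branch: y = 10.
At P = €51 ≥ min AVC, set P = MC: y = 8. The firm stays open but cuts output.

Output falls from 10 to 8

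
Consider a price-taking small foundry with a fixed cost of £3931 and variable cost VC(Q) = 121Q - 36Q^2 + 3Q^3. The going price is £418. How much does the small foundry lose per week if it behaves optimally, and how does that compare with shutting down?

Profit = -£301 at Q = 11

AVC = 121 - 36Q + 3Q^2; min AVC = £13 at Q = 6. Since P = £418 ≥ min AVC, the firm produces.
MC = 121 - 72Q + 9Q^2. Setting P = MC and taking the root on the rising branch gives Q* = 11.
TR = 418·11 = 4598. TC = 3931 + 968 = 4899. Profit = 4598 − 4899 = -£301.
That loss of £301 beats the £3931 the firm would lose by shutting down; producing recovers £3630 of fixed cost.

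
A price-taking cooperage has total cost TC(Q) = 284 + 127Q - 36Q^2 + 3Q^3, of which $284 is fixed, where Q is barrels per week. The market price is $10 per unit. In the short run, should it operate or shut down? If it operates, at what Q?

Shut down

Variable cost is VC = 127Q - 36Q^2 + 3Q^3, so AVC = VC/Q = 127 - 36Q + 3Q^2 and MC = dTC/dQ = 127 - 72Q + 9Q^2.
AVC is minimized where dAVC/dQ = -36 + 6Q = 0, at Q = 6; min AVC = 127 - 36·6 + 3·6^2 = $19.
Since P = $10 < min AVC = $19, price fails to cover variable cost at any output.
The firm minimizes its loss by shutting down and losing only its fixed cost of $284.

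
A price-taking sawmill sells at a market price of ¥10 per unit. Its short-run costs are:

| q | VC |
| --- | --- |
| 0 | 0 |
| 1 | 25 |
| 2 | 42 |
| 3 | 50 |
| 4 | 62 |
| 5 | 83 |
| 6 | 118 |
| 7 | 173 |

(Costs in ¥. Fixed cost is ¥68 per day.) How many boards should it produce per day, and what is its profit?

Profit at each row (π = 10q − TC): q=0: -68; q=1: -83; q=2: -90; q=3: -88; q=4: -90; q=5: -101; q=6: -126; q=7: -171.
Profit is highest at q = 0. Equivalently, the lowest AVC in the table is 62/4 ≈ ¥15.50 at q = 4, and P = ¥10 falls below it — price never covers variable cost, so the firm shuts down and loses only its fixed cost.

q = 0 (shut down); profit = -¥68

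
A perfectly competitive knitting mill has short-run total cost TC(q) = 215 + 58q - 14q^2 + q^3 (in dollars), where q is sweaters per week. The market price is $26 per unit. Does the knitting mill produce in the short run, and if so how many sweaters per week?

Produce at q = 8

Strip out fixed cost: VC = 58q - 14q^2 + q^3. Then AVC = 58 - 14q + q^2 and MC = 58 - 28q + 3q^2.
The AVC parabola has its vertex at q = 14/2 = 7, where AVC = 58 - 14·7 + 7^2 = $9.
Because $26 ≥ $9, revenue can cover variable cost; the firm operates.
P = MC gives 32 - 28q + 3q^2 = 0, with roots 4/3 and 8. Take the larger (rising MC): q* = 8.
Check: AVC at q = 8 is $10 ≤ P, so revenue covers variable cost.
Profit = P·q − TC = 26·8 − 295 = -$87, a loss, but smaller than the $215 fixed cost the firm would lose by shutting down.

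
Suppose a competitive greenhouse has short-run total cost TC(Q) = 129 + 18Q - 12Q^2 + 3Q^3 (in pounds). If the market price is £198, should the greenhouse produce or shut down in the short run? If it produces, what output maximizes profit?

Produce at Q = 6

From TC, MC = TC'(Q) = 18 - 24Q + 9Q^2 and AVC = VC/Q = 18 - 12Q + 3Q^2.
AVC is minimized where dAVC/dQ = -12 + 6Q = 0, at Q = 2; min AVC = 18 - 12·2 + 3·2^2 = £6.
Because £198 ≥ £6, revenue can cover variable cost; the firm operates.
Solving P = MC: -180 - 24Q + 9Q^2 = 0 ⇒ Q = -10/3 or 6. On the upward-sloping branch, Q* = 6.
Check: AVC at Q = 6 is £54 ≤ P, so revenue covers variable cost.
Profit = P·Q − TC = 198·6 − 453 = £735.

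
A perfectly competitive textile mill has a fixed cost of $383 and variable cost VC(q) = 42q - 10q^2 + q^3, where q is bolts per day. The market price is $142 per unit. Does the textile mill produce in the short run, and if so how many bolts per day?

Produce at q = 10

From TC, MC = TC'(q) = 42 - 20q + 3q^2 and AVC = VC/q = 42 - 10q + q^2.
The AVC parabola has its vertex at q = 10/2 = 5, where AVC = 42 - 10·5 + 5^2 = $17.
P = $142 exceeds min AVC = $17, so the firm stays open.
P = MC gives -100 - 20q + 3q^2 = 0, with roots -10/3 and 10. Take the larger (rising MC): q* = 10.
Check: AVC at q = 10 is $42 ≤ P, so revenue covers variable cost.
Profit = P·q − TC = 142·10 − 803 = $617.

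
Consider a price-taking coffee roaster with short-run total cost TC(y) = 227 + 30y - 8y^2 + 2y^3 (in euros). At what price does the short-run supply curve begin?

€22 per unit

Short-run supply begins at min AVC. From VC = 30y - 8y^2 + 2y^3, AVC = 30 - 8y + 2y^2.
At the minimum of AVC, MC = AVC. MC = 30 - 16y + 6y^2; setting MC = AVC gives 4y^2 - 8y = 0, so y = 2. min AVC = 22.
So the shutdown price is €22.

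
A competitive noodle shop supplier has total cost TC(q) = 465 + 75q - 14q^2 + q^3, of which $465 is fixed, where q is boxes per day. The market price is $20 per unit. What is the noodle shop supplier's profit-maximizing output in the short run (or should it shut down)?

Shut down

Variable cost is VC = 75q - 14q^2 + q^3, so AVC = VC/q = 75 - 14q + q^2 and MC = dTC/dq = 75 - 28q + 3q^2.
The AVC parabola has its vertex at q = 14/2 = 7, where AVC = 75 - 14·7 + 7^2 = $26.
Since P = $20 < min AVC = $26, price fails to cover variable cost at any output.
Best response: produce nothing and absorb the $465 fixed cost.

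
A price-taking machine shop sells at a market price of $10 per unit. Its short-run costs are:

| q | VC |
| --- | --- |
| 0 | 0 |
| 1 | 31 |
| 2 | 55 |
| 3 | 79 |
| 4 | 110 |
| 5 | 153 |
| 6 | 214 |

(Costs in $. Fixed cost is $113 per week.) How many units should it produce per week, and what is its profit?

q = 0 (shut down); profit = -$113

Tabulate TR − TC: q=0: -113; q=1: -134; q=2: -148; q=3: -162; q=4: -183; q=5: -216; q=6: -267.
Profit is highest at q = 0. Equivalently, the lowest AVC in the table is 79/3 ≈ $26.33 at q = 3, and P = $10 falls below it — price never covers variable cost, so the firm shuts down and loses only its fixed cost.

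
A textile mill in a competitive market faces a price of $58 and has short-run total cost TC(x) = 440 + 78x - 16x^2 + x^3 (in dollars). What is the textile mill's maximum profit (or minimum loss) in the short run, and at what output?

Profit = -$40 at x = 10

AVC = 78 - 16x + x^2 has its minimum $14 at x = 8; price $58 clears that bar, so the firm operates.
With MC = 78 - 32x + 3x^2, P = MC on the upward-sloping part at x* = 10.
TR = 58·10 = 580. TC = 440 + 180 = 620. Profit = 580 − 620 = -$40.
That loss of $40 beats the $440 the firm would lose by shutting down; producing recovers $400 of fixed cost.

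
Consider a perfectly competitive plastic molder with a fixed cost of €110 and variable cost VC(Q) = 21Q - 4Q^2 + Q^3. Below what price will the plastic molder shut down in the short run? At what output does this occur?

€17 per unit, at Q = 2

The shutdown price is the minimum of AVC. VC = 21Q - 4Q^2 + Q^3, so AVC = 21 - 4Q + Q^2.
dAVC/dQ = -4 + 2Q = 0 gives Q = 2. min AVC = 21 - 4·2 + 2^2 = 17.
The firm shuts down for any P below €17.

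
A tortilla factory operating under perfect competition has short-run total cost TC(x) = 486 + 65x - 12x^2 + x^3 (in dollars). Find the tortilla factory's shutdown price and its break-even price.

AVC = 65 - 12x + x^2; minimized at x = 6, giving min AVC = $29. That is the shutdown price.
ATC = 486/x + 65 - 12x + x^2. Setting dATC/dx = −486/x^2 − 12 + 2x = 0 gives x = 9 (since 2·9^3 − 12·9^2 = 486).
min ATC = 486/9 + 65 − 12·9 + 9^2 = $92. That is the break-even price.
Between these two prices the firm operates at a loss; above $92 it earns a profit.

Shutdown price = $29; break-even price = $92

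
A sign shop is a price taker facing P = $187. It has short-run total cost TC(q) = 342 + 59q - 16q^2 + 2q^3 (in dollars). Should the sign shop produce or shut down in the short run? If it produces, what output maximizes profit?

Produce at q = 8

From TC, MC = TC'(q) = 59 - 32q + 6q^2 and AVC = VC/q = 59 - 16q + 2q^2.
The AVC parabola has its vertex at q = 16/4 = 4, where AVC = 59 - 16·4 + 2·4^2 = $27.
Because $187 ≥ $27, revenue can cover variable cost; the firm operates.
Set P = MC: 187 = 59 - 32q + 6q^2 → -128 - 32q + 6q^2 = 0. The roots are q = -8/3 and q = 8; the profit-maximizing output is on the rising part of MC, so q* = 8.
Check: AVC at q = 8 is $59 ≤ P, so revenue covers variable cost.
Profit = P·q − TC = 187·8 − 814 = $682.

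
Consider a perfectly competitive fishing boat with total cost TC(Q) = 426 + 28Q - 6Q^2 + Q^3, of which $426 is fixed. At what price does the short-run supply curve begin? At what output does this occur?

$19 per unit, at Q = 3

The firm shuts down when price falls below the minimum of average variable cost. AVC = VC/Q = 28 - 6Q + Q^2.
At the minimum of AVC, MC = AVC. MC = 28 - 12Q + 3Q^2; setting MC = AVC gives 2Q^2 - 6Q = 0, so Q = 3. min AVC = 19.
The firm shuts down for any P below $19.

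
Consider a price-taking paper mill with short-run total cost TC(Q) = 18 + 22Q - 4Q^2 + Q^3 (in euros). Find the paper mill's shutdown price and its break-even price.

Shutdown price = €18; break-even price = €25

Shutdown price = min AVC. AVC = 22 - 4Q + Q^2, with vertex at Q = 2 and minimum €18.
ATC = 18/Q + 22 - 4Q + Q^2. Setting dATC/dQ = −18/Q^2 − 4 + 2Q = 0 gives Q = 3 (since 2·3^3 − 4·3^2 = 18).
min ATC = 18/3 + 22 − 4·3 + 3^2 = €25. That is the break-even price.
For €18 ≤ P < €25 the firm produces at a loss; below €18 it shuts down.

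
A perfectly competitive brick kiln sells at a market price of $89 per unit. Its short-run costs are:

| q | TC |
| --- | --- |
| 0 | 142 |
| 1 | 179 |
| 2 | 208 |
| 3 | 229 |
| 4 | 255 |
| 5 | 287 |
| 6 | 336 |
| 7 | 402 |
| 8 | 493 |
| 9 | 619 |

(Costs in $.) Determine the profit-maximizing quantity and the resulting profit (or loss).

q = 7; profit = $221

Tabulate TR − TC: q=0: -142; q=1: -90; q=2: -30; q=3: 38; q=4: 101; q=5: 158; q=6: 198; q=7: 221; q=8: 219; q=9: 182.
Profit is maximized at q = 7. AVC there is 260/7 = $37.14 ≤ P, so producing beats shutting down (which would give -$142).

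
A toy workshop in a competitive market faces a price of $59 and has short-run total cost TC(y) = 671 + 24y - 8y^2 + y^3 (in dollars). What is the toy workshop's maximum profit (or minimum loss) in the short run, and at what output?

AVC = 24 - 8y + y^2; min AVC = $8 at y = 4. Since P = $59 ≥ min AVC, the firm produces.
MC = 24 - 16y + 3y^2. Setting P = MC and taking the root on the rising branch gives y* = 7.
TR = 59·7 = 413. TC = 671 + 119 = 790. Profit = 413 − 790 = -$377.
Shutting down would mean losing the fixed cost of $671, so operating at a loss of $377 is better by $294.

Profit = -$377 at y = 7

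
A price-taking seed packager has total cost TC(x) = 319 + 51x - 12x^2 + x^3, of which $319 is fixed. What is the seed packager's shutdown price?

Short-run supply begins at min AVC. From VC = 51x - 12x^2 + x^3, AVC = 51 - 12x + x^2.
dAVC/dx = -12 + 2x = 0 gives x = 6. min AVC = 51 - 12·6 + 6^2 = 15.
So the shutdown price is $15.

$15 per unit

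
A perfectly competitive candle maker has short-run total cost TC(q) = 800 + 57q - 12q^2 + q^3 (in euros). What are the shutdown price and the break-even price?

AVC = 57 - 12q + q^2; minimized at q = 6, giving min AVC = €21. That is the shutdown price.
ATC = 800/q + 57 - 12q + q^2. Setting dATC/dq = −800/q^2 − 12 + 2q = 0 gives q = 10 (since 2·10^3 − 12·10^2 = 800).
min ATC = 800/10 + 57 − 12·10 + 10^2 = €117. That is the break-even price.
For €21 ≤ P < €117 the firm produces at a loss; below €21 it shuts down.

Shutdown price = €21; break-even price = €117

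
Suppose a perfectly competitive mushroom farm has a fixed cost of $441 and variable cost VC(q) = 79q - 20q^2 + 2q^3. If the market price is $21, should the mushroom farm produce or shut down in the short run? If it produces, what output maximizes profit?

Shut down

Strip out fixed cost: VC = 79q - 20q^2 + 2q^3. Then AVC = 79 - 20q + 2q^2 and MC = 79 - 40q + 6q^2.
The AVC parabola has its vertex at q = 20/4 = 5, where AVC = 79 - 20·5 + 2·5^2 = $29.
P = $21 lies below min AVC = $29; no output level covers variable cost.
Shutting down limits the loss to fixed cost, $441.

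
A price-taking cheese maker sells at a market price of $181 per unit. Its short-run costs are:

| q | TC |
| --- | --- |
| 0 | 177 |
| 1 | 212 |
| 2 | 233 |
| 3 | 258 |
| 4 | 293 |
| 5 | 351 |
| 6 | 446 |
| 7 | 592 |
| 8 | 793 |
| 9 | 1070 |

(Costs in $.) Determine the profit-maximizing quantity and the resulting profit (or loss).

Tabulate TR − TC: q=0: -177; q=1: -31; q=2: 129; q=3: 285; q=4: 431; q=5: 554; q=6: 640; q=7: 675; q=8: 655; q=9: 559.
Profit is maximized at q = 7. AVC there is 415/7 = $59.29 ≤ P, so producing beats shutting down (which would give -$177).

q = 7; profit = $675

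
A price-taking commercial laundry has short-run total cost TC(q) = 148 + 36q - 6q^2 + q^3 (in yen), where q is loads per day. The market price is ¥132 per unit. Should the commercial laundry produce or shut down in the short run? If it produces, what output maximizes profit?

From TC, MC = TC'(q) = 36 - 12q + 3q^2 and AVC = VC/q = 36 - 6q + q^2.
AVC hits its minimum where MC = AVC, at q = 3, giving min AVC = 36 - 6·3 + 3^2 = ¥27.
P = ¥132 exceeds min AVC = ¥27, so the firm stays open.
Solving P = MC: -96 - 12q + 3q^2 = 0 ⇒ q = -4 or 8. On the upward-sloping branch, q* = 8.
Check: AVC at q = 8 is ¥52 ≤ P, so revenue covers variable cost.
Profit = P·q − TC = 132·8 − 564 = ¥492.

Produce at q = 8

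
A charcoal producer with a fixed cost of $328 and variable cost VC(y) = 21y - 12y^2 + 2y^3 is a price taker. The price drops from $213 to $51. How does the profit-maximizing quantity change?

AVC = 21 - 12y + 2y^2, minimized at y = 3 where min AVC = $3. MC = 21 - 24y + 6y^2.
At P = $213 ≥ min AVC, set P = MC on the rising branch: y = 8.
At P = $51 ≥ min AVC, set P = MC: y = 5. The firm stays open but cuts output.

Output falls from 8 to 5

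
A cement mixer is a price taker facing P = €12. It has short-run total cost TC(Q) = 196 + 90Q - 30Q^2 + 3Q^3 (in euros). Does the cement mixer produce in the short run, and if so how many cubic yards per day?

Shut down

Strip out fixed cost: VC = 90Q - 30Q^2 + 3Q^3. Then AVC = 90 - 30Q + 3Q^2 and MC = 90 - 60Q + 9Q^2.
AVC hits its minimum where MC = AVC, at Q = 5, giving min AVC = 90 - 30·5 + 3·5^2 = €15.
P = €12 lies below min AVC = €15; no output level covers variable cost.
Shutting down limits the loss to fixed cost, €196.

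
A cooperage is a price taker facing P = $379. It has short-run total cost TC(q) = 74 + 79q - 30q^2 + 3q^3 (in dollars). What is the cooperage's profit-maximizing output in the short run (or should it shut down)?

Produce at q = 10

Variable cost is VC = 79q - 30q^2 + 3q^3, so AVC = VC/q = 79 - 30q + 3q^2 and MC = dTC/dq = 79 - 60q + 9q^2.
AVC is minimized where dAVC/dq = -30 + 6q = 0, at q = 5; min AVC = 79 - 30·5 + 3·5^2 = $4.
Because $379 ≥ $4, revenue can cover variable cost; the firm operates.
Solving P = MC: -300 - 60q + 9q^2 = 0 ⇒ q = -10/3 or 10. On the upward-sloping branch, q* = 10.
Check: AVC at q = 10 is $79 ≤ P, so revenue covers variable cost.
Profit = P·q − TC = 379·10 − 864 = $2926.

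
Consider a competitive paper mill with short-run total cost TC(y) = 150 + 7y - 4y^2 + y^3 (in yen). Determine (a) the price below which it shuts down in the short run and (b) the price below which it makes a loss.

Shutdown price = ¥3; break-even price = ¥42

AVC = 7 - 4y + y^2; minimized at y = 2, giving min AVC = ¥3. That is the shutdown price.
ATC = 150/y + 7 - 4y + y^2. Setting dATC/dy = −150/y^2 − 4 + 2y = 0 gives y = 5 (since 2·5^3 − 4·5^2 = 150).
min ATC = 150/5 + 7 − 4·5 + 5^2 = ¥42. That is the break-even price.
For ¥3 ≤ P < ¥42 the firm produces at a loss; below ¥3 it shuts down.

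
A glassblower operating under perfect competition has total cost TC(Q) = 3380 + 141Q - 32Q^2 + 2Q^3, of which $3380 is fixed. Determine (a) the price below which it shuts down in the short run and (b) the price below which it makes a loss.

Shutdown price = min AVC. AVC = 141 - 32Q + 2Q^2, with vertex at Q = 8 and minimum $13.
ATC = 3380/Q + 141 - 32Q + 2Q^2. Setting dATC/dQ = −3380/Q^2 − 32 + 4Q = 0 gives Q = 13 (since 4·13^3 − 32·13^2 = 3380).
min ATC = 3380/13 + 141 − 32·13 + 2·13^2 = $323. That is the break-even price.
Between these two prices the firm operates at a loss; above $323 it earns a profit.

Shutdown price = $13; break-even price = $323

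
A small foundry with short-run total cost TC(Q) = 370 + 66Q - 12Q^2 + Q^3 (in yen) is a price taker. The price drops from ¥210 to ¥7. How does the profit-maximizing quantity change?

Output falls from 12 to 0 (the firm shuts down)

AVC = 66 - 12Q + Q^2, minimized at Q = 6 where min AVC = ¥30. MC = 66 - 24Q + 3Q^2.
With P = ¥210 above the shutdown price, P = MC gives Q = 12.
At P = ¥7 < min AVC = ¥30, price no longer covers variable cost at any output, so the firm shuts down: Q = 0.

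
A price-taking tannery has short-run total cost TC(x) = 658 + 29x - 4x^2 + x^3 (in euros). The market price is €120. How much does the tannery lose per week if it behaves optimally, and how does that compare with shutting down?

AVC = 29 - 4x + x^2 has its minimum €25 at x = 2; price €120 clears that bar, so the firm operates.
With MC = 29 - 8x + 3x^2, P = MC on the upward-sloping part at x* = 7.
TR = 120·7 = 840. TC = 658 + 350 = 1008. Profit = 840 − 1008 = -€168.
By producing, the firm covers all variable cost plus €490 of fixed cost; shutting down would lose the full €658.

Profit = -€168 at x = 7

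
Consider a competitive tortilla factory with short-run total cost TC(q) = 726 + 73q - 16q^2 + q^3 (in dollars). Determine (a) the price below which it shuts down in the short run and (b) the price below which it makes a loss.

Shutdown price = $9; break-even price = $84

AVC = 73 - 16q + q^2; minimized at q = 8, giving min AVC = $9. That is the shutdown price.
ATC = 726/q + 73 - 16q + q^2. Setting dATC/dq = −726/q^2 − 16 + 2q = 0 gives q = 11 (since 2·11^3 − 16·11^2 = 726).
min ATC = 726/11 + 73 − 16·11 + 11^2 = $84. That is the break-even price.
Between these two prices the firm operates at a loss; above $84 it earns a profit.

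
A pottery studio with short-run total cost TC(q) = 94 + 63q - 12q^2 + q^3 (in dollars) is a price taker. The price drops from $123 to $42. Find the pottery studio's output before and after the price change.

Output falls from 10 to 7

MC = 63 - 24q + 3q^2; the shutdown threshold is min AVC = $27 (at q = 6).
With P = $123 above the shutdown price, P = MC gives q = 10.
At P = $42 ≥ min AVC, set P = MC: q = 7. The firm stays open but cuts output.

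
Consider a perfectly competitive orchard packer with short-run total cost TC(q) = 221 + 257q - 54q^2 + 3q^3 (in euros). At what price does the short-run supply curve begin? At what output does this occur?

The shutdown price is the minimum of AVC. VC = 257q - 54q^2 + 3q^3, so AVC = 257 - 54q + 3q^2.
At the minimum of AVC, MC = AVC. MC = 257 - 108q + 9q^2; setting MC = AVC gives 6q^2 - 54q = 0, so q = 9. min AVC = 14.
For P < €14 the firm produces nothing.

€14 per unit, at q = 9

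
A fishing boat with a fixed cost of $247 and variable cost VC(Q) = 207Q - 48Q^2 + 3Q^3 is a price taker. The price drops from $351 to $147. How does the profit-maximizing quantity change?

AVC = 207 - 48Q + 3Q^2, minimized at Q = 8 where min AVC = $15. MC = 207 - 96Q + 9Q^2.
With P = $351 above the shutdown price, P = MC gives Q = 12.
At P = $147 ≥ min AVC, set P = MC: Q = 10. The firm stays open but cuts output.

Output falls from 12 to 10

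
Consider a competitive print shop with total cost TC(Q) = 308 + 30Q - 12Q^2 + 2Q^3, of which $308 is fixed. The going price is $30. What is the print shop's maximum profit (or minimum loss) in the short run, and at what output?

AVC = 30 - 12Q + 2Q^2 has its minimum $12 at Q = 3; price $30 clears that bar, so the firm operates.
MC = 30 - 24Q + 6Q^2. Setting P = MC and taking the root on the rising branch gives Q* = 4.
TR = 30·4 = 120. TC = 308 + 56 = 364. Profit = 120 − 364 = -$244.
By producing, the firm covers all variable cost plus $64 of fixed cost; shutting down would lose the full $308.

Profit = -$244 at Q = 4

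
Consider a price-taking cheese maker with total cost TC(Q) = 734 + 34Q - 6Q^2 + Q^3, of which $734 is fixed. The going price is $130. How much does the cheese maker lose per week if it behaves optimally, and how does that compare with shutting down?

AVC = 34 - 6Q + Q^2 has its minimum $25 at Q = 3; price $130 clears that bar, so the firm operates.
With MC = 34 - 12Q + 3Q^2, P = MC on the upward-sloping part at Q* = 8.
TR = 130·8 = 1040. TC = 734 + 400 = 1134. Profit = 1040 − 1134 = -$94.
By producing, the firm covers all variable cost plus $640 of fixed cost; shutting down would lose the full $734.

Profit = -$94 at Q = 8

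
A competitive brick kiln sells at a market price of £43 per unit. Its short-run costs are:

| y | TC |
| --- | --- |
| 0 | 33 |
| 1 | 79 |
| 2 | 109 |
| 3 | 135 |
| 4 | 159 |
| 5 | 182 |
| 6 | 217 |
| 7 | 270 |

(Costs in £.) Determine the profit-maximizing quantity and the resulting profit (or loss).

Profit at each row (π = 43y − TC): y=0: -33; y=1: -36; y=2: -23; y=3: -6; y=4: 13; y=5: 33; y=6: 41; y=7: 31.
Profit is maximized at y = 6. AVC there is 184/6 = £30.67 ≤ P, so producing beats shutting down (which would give -£33).

y = 6; profit = £41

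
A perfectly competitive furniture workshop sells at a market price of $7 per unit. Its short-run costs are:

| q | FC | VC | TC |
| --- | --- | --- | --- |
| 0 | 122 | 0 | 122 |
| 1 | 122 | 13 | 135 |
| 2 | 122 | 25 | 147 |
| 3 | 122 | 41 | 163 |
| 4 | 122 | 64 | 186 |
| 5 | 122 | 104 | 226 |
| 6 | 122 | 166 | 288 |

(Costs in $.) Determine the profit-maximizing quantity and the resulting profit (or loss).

q = 0 (shut down); profit = -$122

Tabulate TR − TC: q=0: -122; q=1: -128; q=2: -133; q=3: -142; q=4: -158; q=5: -191; q=6: -246.
Profit is highest at q = 0. Equivalently, the lowest AVC in the table is 25/2 ≈ $12.50 at q = 2, and P = $7 falls below it — price never covers variable cost, so the firm shuts down and loses only its fixed cost.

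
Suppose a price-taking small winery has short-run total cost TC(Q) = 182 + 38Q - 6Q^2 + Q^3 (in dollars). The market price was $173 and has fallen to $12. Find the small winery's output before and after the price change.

Output falls from 9 to 0 (the firm shuts down)

AVC = 38 - 6Q + Q^2, minimized at Q = 3 where min AVC = $29. MC = 38 - 12Q + 3Q^2.
With P = $173 above the shutdown price, P = MC gives Q = 9.
At P = $12 < min AVC = $29, price no longer covers variable cost at any output, so the firm shuts down: Q = 0.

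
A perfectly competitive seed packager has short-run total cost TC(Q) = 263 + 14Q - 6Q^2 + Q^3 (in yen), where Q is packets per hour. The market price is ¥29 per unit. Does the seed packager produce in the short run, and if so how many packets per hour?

Produce at Q = 5

From TC, MC = TC'(Q) = 14 - 12Q + 3Q^2 and AVC = VC/Q = 14 - 6Q + Q^2.
The AVC parabola has its vertex at Q = 6/2 = 3, where AVC = 14 - 6·3 + 3^2 = ¥5.
Because ¥29 ≥ ¥5, revenue can cover variable cost; the firm operates.
Set P = MC: 29 = 14 - 12Q + 3Q^2 → -15 - 12Q + 3Q^2 = 0. The roots are Q = -1 and Q = 5; the profit-maximizing output is on the rising part of MC, so Q* = 5.
Check: AVC at Q = 5 is ¥9 ≤ P, so revenue covers variable cost.
Profit = P·Q − TC = 29·5 − 308 = -¥163, a loss, but smaller than the ¥263 fixed cost the firm would lose by shutting down.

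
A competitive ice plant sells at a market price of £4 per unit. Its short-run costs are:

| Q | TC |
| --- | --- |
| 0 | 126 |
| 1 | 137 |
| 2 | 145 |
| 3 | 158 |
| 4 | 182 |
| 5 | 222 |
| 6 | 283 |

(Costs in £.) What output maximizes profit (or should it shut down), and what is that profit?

Q = 0 (shut down); profit = -£126

Compute π = P·Q − TC at each output: Q=0: -126; Q=1: -133; Q=2: -137; Q=3: -146; Q=4: -166; Q=5: -202; Q=6: -259.
Profit is highest at Q = 0. Equivalently, the lowest AVC in the table is 19/2 ≈ £9.50 at Q = 2, and P = £4 falls below it — price never covers variable cost, so the firm shuts down and loses only its fixed cost.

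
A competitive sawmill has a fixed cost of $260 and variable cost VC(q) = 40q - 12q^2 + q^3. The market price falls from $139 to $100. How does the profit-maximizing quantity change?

Output falls from 11 to 10

MC = 40 - 24q + 3q^2; the shutdown threshold is min AVC = $4 (at q = 6).
At P = $139 ≥ min AVC, set P = MC on the rising branch: q = 11.
At P = $100 ≥ min AVC, set P = MC: q = 10. The firm stays open but cuts output.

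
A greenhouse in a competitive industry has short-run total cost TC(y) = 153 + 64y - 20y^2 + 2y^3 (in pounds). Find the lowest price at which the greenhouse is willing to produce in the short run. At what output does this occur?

£14 per unit, at y = 5

The shutdown price is the minimum of AVC. VC = 64y - 20y^2 + 2y^3, so AVC = 64 - 20y + 2y^2.
dAVC/dy = -20 + 4y = 0 gives y = 5. min AVC = 64 - 20·5 + 2·5^2 = 14.
The firm shuts down for any P below £14.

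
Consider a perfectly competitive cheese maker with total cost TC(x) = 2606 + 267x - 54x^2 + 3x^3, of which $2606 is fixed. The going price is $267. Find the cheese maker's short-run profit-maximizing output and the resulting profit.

Profit = -$14 at x = 12

AVC = 267 - 54x + 3x^2; min AVC = $24 at x = 9. Since P = $267 ≥ min AVC, the firm produces.
With MC = 267 - 108x + 9x^2, P = MC on the upward-sloping part at x* = 12.
TR = 267·12 = 3204. TC = 2606 + 612 = 3218. Profit = 3204 − 3218 = -$14.
That loss of $14 beats the $2606 the firm would lose by shutting down; producing recovers $2592 of fixed cost.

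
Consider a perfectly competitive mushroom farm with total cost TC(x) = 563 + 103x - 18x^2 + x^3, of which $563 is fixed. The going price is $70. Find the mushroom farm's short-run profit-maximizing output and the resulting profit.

Profit = -$79 at x = 11

AVC = 103 - 18x + x^2 has its minimum $22 at x = 9; price $70 clears that bar, so the firm operates.
MC = 103 - 36x + 3x^2. Setting P = MC and taking the root on the rising branch gives x* = 11.
TR = 70·11 = 770. TC = 563 + 286 = 849. Profit = 770 − 849 = -$79.
By producing, the firm covers all variable cost plus $484 of fixed cost; shutting down would lose the full $563.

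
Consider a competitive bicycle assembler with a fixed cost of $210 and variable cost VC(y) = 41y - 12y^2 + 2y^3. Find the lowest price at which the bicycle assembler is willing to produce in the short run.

$23 per unit

Short-run supply begins at min AVC. From VC = 41y - 12y^2 + 2y^3, AVC = 41 - 12y + 2y^2.
At the minimum of AVC, MC = AVC. MC = 41 - 24y + 6y^2; setting MC = AVC gives 4y^2 - 12y = 0, so y = 3. min AVC = 23.
So the shutdown price is $23.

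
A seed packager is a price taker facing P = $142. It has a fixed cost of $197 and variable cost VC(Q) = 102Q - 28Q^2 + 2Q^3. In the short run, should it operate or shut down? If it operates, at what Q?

From TC, MC = TC'(Q) = 102 - 56Q + 6Q^2 and AVC = VC/Q = 102 - 28Q + 2Q^2.
The AVC parabola has its vertex at Q = 28/4 = 7, where AVC = 102 - 28·7 + 2·7^2 = $4.
Since P = $142 ≥ min AVC = $4, price covers variable cost and the firm should produce.
Set P = MC: 142 = 102 - 56Q + 6Q^2 → -40 - 56Q + 6Q^2 = 0. The roots are Q = -2/3 and Q = 10; the profit-maximizing output is on the rising part of MC, so Q* = 10.
Check: AVC at Q = 10 is $22 ≤ P, so revenue covers variable cost.
Profit = P·Q − TC = 142·10 − 417 = $1003.

Produce at Q = 10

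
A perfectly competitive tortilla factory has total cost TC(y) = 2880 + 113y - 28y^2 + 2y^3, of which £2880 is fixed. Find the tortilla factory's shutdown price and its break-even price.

Shutdown price = £15; break-even price = £305

AVC = 113 - 28y + 2y^2; minimized at y = 7, giving min AVC = £15. That is the shutdown price.
ATC = 2880/y + 113 - 28y + 2y^2. Setting dATC/dy = −2880/y^2 − 28 + 4y = 0 gives y = 12 (since 4·12^3 − 28·12^2 = 2880).
min ATC = 2880/12 + 113 − 28·12 + 2·12^2 = £305. That is the break-even price.
For £15 ≤ P < £305 the firm produces at a loss; below £15 it shuts down.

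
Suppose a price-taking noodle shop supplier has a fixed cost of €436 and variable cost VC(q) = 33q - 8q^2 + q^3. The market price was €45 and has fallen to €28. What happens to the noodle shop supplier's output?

Output falls from 6 to 5

AVC = 33 - 8q + q^2, minimized at q = 4 where min AVC = €17. MC = 33 - 16q + 3q^2.
At P = €45 ≥ min AVC, set P = MC on the rising branch: q = 6.
At P = €28 ≥ min AVC, set P = MC: q = 5. The firm stays open but cuts output.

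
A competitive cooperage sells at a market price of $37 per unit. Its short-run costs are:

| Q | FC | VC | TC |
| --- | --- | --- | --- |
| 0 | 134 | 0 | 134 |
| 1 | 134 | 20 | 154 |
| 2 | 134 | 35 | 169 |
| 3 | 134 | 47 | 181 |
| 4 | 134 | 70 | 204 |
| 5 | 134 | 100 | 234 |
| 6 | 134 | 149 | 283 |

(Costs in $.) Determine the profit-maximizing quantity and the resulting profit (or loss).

Tabulate TR − TC: Q=0: -134; Q=1: -117; Q=2: -95; Q=3: -70; Q=4: -56; Q=5: -49; Q=6: -61.
Profit is maximized at Q = 5. AVC there is 100/5 = $20 ≤ P, so producing beats shutting down (which would give -$134).

Q = 5; profit = -$49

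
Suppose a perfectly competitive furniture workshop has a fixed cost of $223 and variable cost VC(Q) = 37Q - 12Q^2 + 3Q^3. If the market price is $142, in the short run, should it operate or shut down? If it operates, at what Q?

Produce at Q = 5

Variable cost is VC = 37Q - 12Q^2 + 3Q^3, so AVC = VC/Q = 37 - 12Q + 3Q^2 and MC = dTC/dQ = 37 - 24Q + 9Q^2.
AVC hits its minimum where MC = AVC, at Q = 2, giving min AVC = 37 - 12·2 + 3·2^2 = $25.
P = $142 exceeds min AVC = $25, so the firm stays open.
P = MC gives -105 - 24Q + 9Q^2 = 0, with roots -7/3 and 5. Take the larger (rising MC): Q* = 5.
Check: AVC at Q = 5 is $52 ≤ P, so revenue covers variable cost.
Profit = P·Q − TC = 142·5 − 483 = $227.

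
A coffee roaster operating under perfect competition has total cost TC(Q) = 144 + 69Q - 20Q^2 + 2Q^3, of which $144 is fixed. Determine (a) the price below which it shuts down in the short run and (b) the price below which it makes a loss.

Shutdown price = min AVC. AVC = 69 - 20Q + 2Q^2, with vertex at Q = 5 and minimum $19.
ATC = 144/Q + 69 - 20Q + 2Q^2. Setting dATC/dQ = −144/Q^2 − 20 + 4Q = 0 gives Q = 6 (since 4·6^3 − 20·6^2 = 144).
min ATC = 144/6 + 69 − 20·6 + 2·6^2 = $45. That is the break-even price.
For $19 ≤ P < $45 the firm produces at a loss; below $19 it shuts down.

Shutdown price = $19; break-even price = $45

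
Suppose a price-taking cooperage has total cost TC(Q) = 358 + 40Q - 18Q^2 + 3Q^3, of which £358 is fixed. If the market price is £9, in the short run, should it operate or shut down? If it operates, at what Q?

Variable cost is VC = 40Q - 18Q^2 + 3Q^3, so AVC = VC/Q = 40 - 18Q + 3Q^2 and MC = dTC/dQ = 40 - 36Q + 9Q^2.
AVC is minimized where dAVC/dQ = -18 + 6Q = 0, at Q = 3; min AVC = 40 - 18·3 + 3·3^2 = £13.
P = £9 lies below min AVC = £13; no output level covers variable cost.
Shutting down limits the loss to fixed cost, £358.

Shut down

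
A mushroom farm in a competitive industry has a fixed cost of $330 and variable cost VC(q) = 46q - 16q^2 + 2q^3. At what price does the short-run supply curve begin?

The shutdown price is the minimum of AVC. VC = 46q - 16q^2 + 2q^3, so AVC = 46 - 16q + 2q^2.
dAVC/dq = -16 + 4q = 0 gives q = 4. min AVC = 46 - 16·4 + 2·4^2 = 14.
So the shutdown price is $14.

$14 per unit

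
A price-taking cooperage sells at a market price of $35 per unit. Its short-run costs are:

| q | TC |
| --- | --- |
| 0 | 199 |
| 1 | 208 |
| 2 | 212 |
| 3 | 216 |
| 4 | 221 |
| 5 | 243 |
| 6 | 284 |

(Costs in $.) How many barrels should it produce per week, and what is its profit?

Compute π = P·q − TC at each output: q=0: -199; q=1: -173; q=2: -142; q=3: -111; q=4: -81; q=5: -68; q=6: -74.
Profit is maximized at q = 5. AVC there is 44/5 = $8.80 ≤ P, so producing beats shutting down (which would give -$199).

q = 5; profit = -$68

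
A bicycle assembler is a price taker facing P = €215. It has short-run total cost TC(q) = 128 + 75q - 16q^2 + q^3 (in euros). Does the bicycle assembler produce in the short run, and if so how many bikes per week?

Produce at q = 14

Variable cost is VC = 75q - 16q^2 + q^3, so AVC = VC/q = 75 - 16q + q^2 and MC = dTC/dq = 75 - 32q + 3q^2.
AVC is minimized where dAVC/dq = -16 + 2q = 0, at q = 8; min AVC = 75 - 16·8 + 8^2 = €11.
Because €215 ≥ €11, revenue can cover variable cost; the firm operates.
P = MC gives -140 - 32q + 3q^2 = 0, with roots -10/3 and 14. Take the larger (rising MC): q* = 14.
Check: AVC at q = 14 is €47 ≤ P, so revenue covers variable cost.
Profit = P·q − TC = 215·14 − 786 = €2224.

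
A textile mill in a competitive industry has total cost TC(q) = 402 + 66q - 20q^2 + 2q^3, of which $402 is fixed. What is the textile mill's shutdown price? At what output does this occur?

$16 per unit, at q = 5

The firm shuts down when price falls below the minimum of average variable cost. AVC = VC/q = 66 - 20q + 2q^2.
dAVC/dq = -20 + 4q = 0 gives q = 5. min AVC = 66 - 20·5 + 2·5^2 = 16.
For P < $16 the firm produces nothing.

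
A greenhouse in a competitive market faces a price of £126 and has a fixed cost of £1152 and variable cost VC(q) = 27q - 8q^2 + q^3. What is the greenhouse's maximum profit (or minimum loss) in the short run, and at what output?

AVC = 27 - 8q + q^2; min AVC = £11 at q = 4. Since P = £126 ≥ min AVC, the firm produces.
MC = 27 - 16q + 3q^2. Setting P = MC and taking the root on the rising branch gives q* = 9.
TR = 126·9 = 1134. TC = 1152 + 324 = 1476. Profit = 1134 − 1476 = -£342.
Shutting down would mean losing the fixed cost of £1152, so operating at a loss of £342 is better by £810.

Profit = -£342 at q = 9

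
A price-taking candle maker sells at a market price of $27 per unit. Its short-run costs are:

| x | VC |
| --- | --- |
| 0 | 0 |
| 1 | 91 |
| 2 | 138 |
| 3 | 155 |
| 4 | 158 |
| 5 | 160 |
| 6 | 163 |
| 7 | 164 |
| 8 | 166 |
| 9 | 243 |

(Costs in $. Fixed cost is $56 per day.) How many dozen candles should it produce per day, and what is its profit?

x = 8; profit = -$6

Compute π = P·x − TC at each output: x=0: -56; x=1: -120; x=2: -140; x=3: -130; x=4: -106; x=5: -81; x=6: -57; x=7: -31; x=8: -6; x=9: -56.
Profit is maximized at x = 8. AVC there is 166/8 = $20.75 ≤ P, so producing beats shutting down (which would give -$56).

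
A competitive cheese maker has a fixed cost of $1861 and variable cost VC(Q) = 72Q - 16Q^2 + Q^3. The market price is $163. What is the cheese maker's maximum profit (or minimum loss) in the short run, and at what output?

AVC = 72 - 16Q + Q^2; min AVC = $8 at Q = 8. Since P = $163 ≥ min AVC, the firm produces.
With MC = 72 - 32Q + 3Q^2, P = MC on the upward-sloping part at Q* = 13.
TR = 163·13 = 2119. TC = 1861 + 429 = 2290. Profit = 2119 − 2290 = -$171.
By producing, the firm covers all variable cost plus $1690 of fixed cost; shutting down would lose the full $1861.

Profit = -$171 at Q = 13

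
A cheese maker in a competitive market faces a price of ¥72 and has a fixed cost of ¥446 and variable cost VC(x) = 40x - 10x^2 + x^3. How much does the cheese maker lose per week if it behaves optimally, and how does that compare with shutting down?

AVC = 40 - 10x + x^2; min AVC = ¥15 at x = 5. Since P = ¥72 ≥ min AVC, the firm produces.
With MC = 40 - 20x + 3x^2, P = MC on the upward-sloping part at x* = 8.
TR = 72·8 = 576. TC = 446 + 192 = 638. Profit = 576 − 638 = -¥62.
By producing, the firm covers all variable cost plus ¥384 of fixed cost; shutting down would lose the full ¥446.

Profit = -¥62 at x = 8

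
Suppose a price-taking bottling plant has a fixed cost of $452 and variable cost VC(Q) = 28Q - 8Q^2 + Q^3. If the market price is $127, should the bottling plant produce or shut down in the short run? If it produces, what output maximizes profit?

Produce at Q = 9

Strip out fixed cost: VC = 28Q - 8Q^2 + Q^3. Then AVC = 28 - 8Q + Q^2 and MC = 28 - 16Q + 3Q^2.
The AVC parabola has its vertex at Q = 8/2 = 4, where AVC = 28 - 8·4 + 4^2 = $12.
P = $127 exceeds min AVC = $12, so the firm stays open.
Set P = MC: 127 = 28 - 16Q + 3Q^2 → -99 - 16Q + 3Q^2 = 0. The roots are Q = -11/3 and Q = 9; the profit-maximizing output is on the rising part of MC, so Q* = 9.
Check: AVC at Q = 9 is $37 ≤ P, so revenue covers variable cost.
Profit = P·Q − TC = 127·9 − 785 = $358.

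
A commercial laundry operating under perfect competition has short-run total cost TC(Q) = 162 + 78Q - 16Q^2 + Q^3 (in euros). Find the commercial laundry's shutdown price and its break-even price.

AVC = 78 - 16Q + Q^2; minimized at Q = 8, giving min AVC = €14. That is the shutdown price.
ATC = 162/Q + 78 - 16Q + Q^2. Setting dATC/dQ = −162/Q^2 − 16 + 2Q = 0 gives Q = 9 (since 2·9^3 − 16·9^2 = 162).
min ATC = 162/9 + 78 − 16·9 + 9^2 = €33. That is the break-even price.
For €14 ≤ P < €33 the firm produces at a loss; below €14 it shuts down.

Shutdown price = €14; break-even price = €33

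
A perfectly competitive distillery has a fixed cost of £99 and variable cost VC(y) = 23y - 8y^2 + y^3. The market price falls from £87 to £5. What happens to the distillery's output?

Output falls from 8 to 0 (the firm shuts down)

AVC = 23 - 8y + y^2, minimized at y = 4 where min AVC = £7. MC = 23 - 16y + 3y^2.
With P = £87 above the shutdown price, P = MC gives y = 8.
At P = £5 < min AVC = £7, price no longer covers variable cost at any output, so the firm shuts down: y = 0.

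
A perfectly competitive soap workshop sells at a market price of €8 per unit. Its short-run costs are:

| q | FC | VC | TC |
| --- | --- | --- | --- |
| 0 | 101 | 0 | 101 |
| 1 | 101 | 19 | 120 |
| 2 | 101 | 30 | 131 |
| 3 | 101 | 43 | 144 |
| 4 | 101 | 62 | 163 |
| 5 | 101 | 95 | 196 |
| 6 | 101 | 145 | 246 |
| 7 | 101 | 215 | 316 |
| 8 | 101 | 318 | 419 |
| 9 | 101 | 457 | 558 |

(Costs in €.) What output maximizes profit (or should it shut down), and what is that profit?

Compute π = P·q − TC at each output: q=0: -101; q=1: -112; q=2: -115; q=3: -120; q=4: -131; q=5: -156; q=6: -198; q=7: -260; q=8: -355; q=9: -486.
Profit is highest at q = 0. Equivalently, the lowest AVC in the table is 43/3 ≈ €14.33 at q = 3, and P = €8 falls below it — price never covers variable cost, so the firm shuts down and loses only its fixed cost.

q = 0 (shut down); profit = -€101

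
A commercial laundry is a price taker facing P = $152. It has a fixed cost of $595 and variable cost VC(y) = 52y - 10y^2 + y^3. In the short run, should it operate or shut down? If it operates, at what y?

From TC, MC = TC'(y) = 52 - 20y + 3y^2 and AVC = VC/y = 52 - 10y + y^2.
The AVC parabola has its vertex at y = 10/2 = 5, where AVC = 52 - 10·5 + 5^2 = $27.
Since P = $152 ≥ min AVC = $27, price covers variable cost and the firm should produce.
Solving P = MC: -100 - 20y + 3y^2 = 0 ⇒ y = -10/3 or 10. On the upward-sloping branch, y* = 10.
Check: AVC at y = 10 is $52 ≤ P, so revenue covers variable cost.
Profit = P·y − TC = 152·10 − 1115 = $405.

Produce at y = 10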